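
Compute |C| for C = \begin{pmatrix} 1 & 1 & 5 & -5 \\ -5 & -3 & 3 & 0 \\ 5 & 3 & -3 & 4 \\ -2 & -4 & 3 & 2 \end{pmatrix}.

The determinant is -328.

Expand along row 2 (it has 1 zero):
  − (-5) · M_21   where M_21 = det([1 5 -5; 3 -3 4; -4 3 2]) = -113
  + (-3) · M_22   where M_22 = det([1 5 -5; 5 -3 4; -2 3 2]) = -153
  − (3) · M_23   where M_23 = det([1 1 -5; 5 3 4; -2 -4 2]) = 74
det = (-1)·(-5)·(-113) + (+1)·(-3)·(-153) + (-1)·(3)·(74) = -328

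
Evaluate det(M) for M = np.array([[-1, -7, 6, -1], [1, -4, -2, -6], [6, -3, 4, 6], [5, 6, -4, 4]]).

Expand along row 1:
  + (-1) · M_11   where M_11 = det([-4 -2 -6; -3 4 6; 6 -4 4]) = -184
  − (-7) · M_12   where M_12 = det([1 -2 -6; 6 4 6; 5 -4 4]) = 292
  + (6) · M_13   where M_13 = det([1 -4 -6; 6 -3 6; 5 6 4]) = -378
  − (-1) · M_14   where M_14 = det([1 -4 -2; 6 -3 4; 5 6 -4]) = -290
det = (+1)·(-1)·(-184) + (-1)·(-7)·(292) + (+1)·(6)·(-378) + (-1)·(-1)·(-290) = -330

-330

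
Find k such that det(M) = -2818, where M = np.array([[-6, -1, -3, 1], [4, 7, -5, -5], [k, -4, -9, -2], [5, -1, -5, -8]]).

k = 1

Expanding along the row containing k, det(M) is linear in k: det(M) = (-238)·k + (-2580).
Set (-238)·k + (-2580) = -2818  ⇒  (-238)·k = -238  ⇒  k = 1.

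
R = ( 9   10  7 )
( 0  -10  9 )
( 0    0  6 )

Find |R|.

R is upper triangular, so det(R) is the product of the diagonal entries:
det = (9) · (-10) · (6) = -540

det(R) = -540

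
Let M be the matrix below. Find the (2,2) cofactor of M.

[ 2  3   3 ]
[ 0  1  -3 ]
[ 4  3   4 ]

-4

Delete row 2 and column 2; the remaining 2×2 submatrix is [2 3; 4 4].
Its determinant is 2·4 − 3·4 = -4.
The cofactor carries sign (−1)^(2+2) = +1, so C_{2,2} = +(-4) = -4.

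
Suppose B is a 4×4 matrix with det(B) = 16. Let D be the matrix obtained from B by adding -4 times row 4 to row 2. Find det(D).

|D| = 16

Adding a multiple of one row to another leaves the determinant unchanged.
det(D) = (1)·(16) = 16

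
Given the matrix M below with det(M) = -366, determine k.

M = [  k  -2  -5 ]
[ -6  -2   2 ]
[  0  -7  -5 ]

Expanding along the column containing k, det(M) is linear in k: det(M) = (24)·k + (-150).
Set (24)·k + (-150) = -366  ⇒  (24)·k = -216  ⇒  k = -9.

-9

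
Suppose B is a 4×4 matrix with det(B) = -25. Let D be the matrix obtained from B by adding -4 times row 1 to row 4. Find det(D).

Adding a multiple of one row to another leaves the determinant unchanged.
det(D) = (1)·(-25) = -25

|D| = -25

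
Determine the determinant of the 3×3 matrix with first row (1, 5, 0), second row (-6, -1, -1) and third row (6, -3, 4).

The determinant is 83.

Expand along column 3:
  − (-1) · |1 5; 6 -3| = −(-1)·(-3 − 30) = -33
  + 4 · |1 5; -6 -1| = 4·(-1 − (-30)) = 116
Sum: (-33) + (116) = 83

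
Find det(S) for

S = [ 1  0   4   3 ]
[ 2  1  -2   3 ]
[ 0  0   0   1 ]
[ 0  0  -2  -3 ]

S is block upper-triangular with a 2×2 block and a 2×2 block on the diagonal, so its determinant equals the product of the determinants of the diagonal blocks.
det of the 2×2 block = 1
det of the 2×2 block = 2
det = (1)·(2) = 2

2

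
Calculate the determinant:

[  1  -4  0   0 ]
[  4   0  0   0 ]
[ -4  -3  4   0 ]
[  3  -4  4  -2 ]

-128

The matrix is block lower-triangular with a 2×2 block and a 2×2 block on the diagonal, so its determinant equals the product of the determinants of the diagonal blocks.
det of the 2×2 block = 16
det of the 2×2 block = -8
det = (16)·(-8) = -128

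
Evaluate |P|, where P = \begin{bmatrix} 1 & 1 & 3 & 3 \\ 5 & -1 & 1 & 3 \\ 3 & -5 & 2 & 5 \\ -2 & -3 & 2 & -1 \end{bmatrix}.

Expand along row 1:
  + (1) · M_11   where M_11 = det([-1 1 3; -5 2 5; -3 2 -1]) = -20
  − (1) · M_12   where M_12 = det([5 1 3; 3 2 5; -2 2 -1]) = -37
  + (3) · M_13   where M_13 = det([5 -1 3; 3 -5 5; -2 -3 -1]) = 50
  − (3) · M_14   where M_14 = det([5 -1 1; 3 -5 2; -2 -3 2]) = -29
det = (+1)·(1)·(-20) + (-1)·(1)·(-37) + (+1)·(3)·(50) + (-1)·(3)·(-29) = 254

|P| = 254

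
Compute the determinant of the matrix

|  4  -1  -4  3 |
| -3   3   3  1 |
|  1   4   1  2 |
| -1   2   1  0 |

-32

Expand along row 4 (it has 1 zero):
  − (-1) · M_41   where M_41 = det([-1 -4 3; 3 3 1; 4 1 2]) = -24
  + (2) · M_42   where M_42 = det([4 -4 3; -3 3 1; 1 1 2]) = -26
  − (1) · M_43   where M_43 = det([4 -1 3; -3 3 1; 1 4 2]) = -44
det = (-1)·(-1)·(-24) + (+1)·(2)·(-26) + (-1)·(1)·(-44) = -32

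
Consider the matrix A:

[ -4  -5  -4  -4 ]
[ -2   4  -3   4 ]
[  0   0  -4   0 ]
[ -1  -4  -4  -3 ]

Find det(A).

56

Expand along row 3 (it has 3 zeros):
  + (-4) · M_33   where M_33 = det([-4 -5 -4; -2 4 4; -1 -4 -3]) = -14
det = (+1)·(-4)·(-14) = 56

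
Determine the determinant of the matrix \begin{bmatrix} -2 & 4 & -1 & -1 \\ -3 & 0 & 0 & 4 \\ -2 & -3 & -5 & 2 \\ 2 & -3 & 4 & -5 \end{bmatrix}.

484

Expand along row 2 (it has 2 zeros):
  − (-3) · M_21   where M_21 = det([4 -1 -1; -3 -5 2; -3 4 -5]) = 116
  + (4) · M_24   where M_24 = det([-2 4 -1; -2 -3 -5; 2 -3 4]) = 34
det = (-1)·(-3)·(116) + (+1)·(4)·(34) = 484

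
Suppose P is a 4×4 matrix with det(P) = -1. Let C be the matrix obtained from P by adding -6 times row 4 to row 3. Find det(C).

Adding a multiple of one row to another leaves the determinant unchanged.
det(C) = (1)·(-1) = -1

The determinant is -1.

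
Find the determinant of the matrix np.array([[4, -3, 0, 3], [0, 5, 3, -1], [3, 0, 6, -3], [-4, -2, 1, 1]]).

The determinant is 663.

Expand along row 1 (it has 1 zero):
  + (4) · M_11   where M_11 = det([5 3 -1; 0 6 -3; -2 1 1]) = 51
  − (-3) · M_12   where M_12 = det([0 3 -1; 3 6 -3; -4 1 1]) = 0
  − (3) · M_14   where M_14 = det([0 5 3; 3 0 6; -4 -2 1]) = -153
det = (+1)·(4)·(51) + (-1)·(-3)·(0) + (-1)·(3)·(-153) = 663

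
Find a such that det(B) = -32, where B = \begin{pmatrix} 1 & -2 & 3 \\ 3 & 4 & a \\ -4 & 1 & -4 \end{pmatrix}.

Expanding along the column containing a, det(B) is linear in a: det(B) = (7)·a + (17).
Set (7)·a + (17) = -32  ⇒  (7)·a = -49  ⇒  a = -7.

a = -7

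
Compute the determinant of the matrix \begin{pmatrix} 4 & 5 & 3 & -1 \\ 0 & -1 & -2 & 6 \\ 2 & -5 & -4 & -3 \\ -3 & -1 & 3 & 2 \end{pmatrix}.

-627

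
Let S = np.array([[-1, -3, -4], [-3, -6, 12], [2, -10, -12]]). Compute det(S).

Expand along column 1:
  + (-1) · |-6 12; -10 -12| = (-1)·(72 − (-120)) = -192
  − (-3) · |-3 -4; -10 -12| = −(-3)·(36 − 40) = -12
  + 2 · |-3 -4; -6 12| = 2·(-36 − 24) = -120
Sum: (-192) + (-12) + (-120) = -324

det(S) = -324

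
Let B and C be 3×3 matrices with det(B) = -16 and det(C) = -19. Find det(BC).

det(BC) = 304

det(BC) = det(B)·det(C) = (-16)·(-19) = 304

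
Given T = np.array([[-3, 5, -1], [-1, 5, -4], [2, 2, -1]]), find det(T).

Expand along row 1:
  + (-3) · |5 -4; 2 -1| = (-3)·(-5 − (-8)) = -9
  − 5 · |-1 -4; 2 -1| = −5·(1 − (-8)) = -45
  + (-1) · |-1 5; 2 2| = (-1)·(-2 − 10) = 12
Sum: (-9) + (-45) + (12) = -42

-42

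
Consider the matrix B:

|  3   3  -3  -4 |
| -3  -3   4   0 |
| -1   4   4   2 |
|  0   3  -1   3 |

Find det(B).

Expand along row 2 (it has 1 zero):
  − (-3) · M_21   where M_21 = det([3 -3 -4; 4 4 2; 3 -1 3]) = 124
  + (-3) · M_22   where M_22 = det([3 -3 -4; -1 4 2; 0 -1 3]) = 29
  − (4) · M_23   where M_23 = det([3 3 -4; -1 4 2; 0 3 3]) = 39
det = (-1)·(-3)·(124) + (+1)·(-3)·(29) + (-1)·(4)·(39) = 129

129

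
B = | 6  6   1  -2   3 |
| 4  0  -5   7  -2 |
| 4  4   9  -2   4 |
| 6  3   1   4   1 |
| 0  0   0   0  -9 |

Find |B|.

162

Expand along row 5 (it has 4 zeros):
  + (-9) · M_55   where M_55 = det([6 6 1 -2; 4 0 -5 7; 4 4 9 -2; 6 3 1 4]) = -18
det = (+1)·(-9)·(-18) = 162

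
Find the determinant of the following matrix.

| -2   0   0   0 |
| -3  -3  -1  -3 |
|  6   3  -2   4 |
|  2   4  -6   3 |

Expand along row 1 (it has 3 zeros):
  + (-2) · M_11   where M_11 = det([-3 -1 -3; 3 -2 4; 4 -6 3]) = -31
det = (+1)·(-2)·(-31) = 62

62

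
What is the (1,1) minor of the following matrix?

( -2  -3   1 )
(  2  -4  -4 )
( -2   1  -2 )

12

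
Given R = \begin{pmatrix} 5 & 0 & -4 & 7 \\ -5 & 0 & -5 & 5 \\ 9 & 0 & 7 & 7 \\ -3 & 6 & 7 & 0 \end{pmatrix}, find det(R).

det(R) = -3600

Expand along column 2 (it has 3 zeros):
  + (6) · M_42   where M_42 = det([5 -4 7; -5 -5 5; 9 7 7]) = -600
det = (+1)·(6)·(-600) = -3600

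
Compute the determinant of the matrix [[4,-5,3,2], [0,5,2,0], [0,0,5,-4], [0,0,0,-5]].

The matrix is upper triangular, so the determinant is the product of the diagonal entries:
det = (4) · (5) · (5) · (-5) = -500

-500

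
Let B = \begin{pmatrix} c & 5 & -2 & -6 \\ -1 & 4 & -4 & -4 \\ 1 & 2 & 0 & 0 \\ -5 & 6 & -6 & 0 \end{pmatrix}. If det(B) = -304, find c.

-3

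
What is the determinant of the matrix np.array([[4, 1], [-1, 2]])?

det = 4·2 − 1·(-1) = 8 − (-1) = 9

9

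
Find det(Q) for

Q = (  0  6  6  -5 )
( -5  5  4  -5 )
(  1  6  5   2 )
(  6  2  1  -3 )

The determinant is 535.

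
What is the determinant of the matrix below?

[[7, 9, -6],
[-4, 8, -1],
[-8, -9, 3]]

-315

Expand along column 1:
  + 7 · |8 -1; -9 3| = 7·(24 − 9) = 105
  − (-4) · |9 -6; -9 3| = −(-4)·(27 − 54) = -108
  + (-8) · |9 -6; 8 -1| = (-8)·(-9 − (-48)) = -312
Sum: (105) + (-108) + (-312) = -315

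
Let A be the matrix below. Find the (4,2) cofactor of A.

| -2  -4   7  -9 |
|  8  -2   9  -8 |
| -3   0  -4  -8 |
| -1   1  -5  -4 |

Delete row 4 and column 2; the remaining 3×3 submatrix is [-2 7 -9; 8 9 -8; -3 -4 -8].
Its determinant is 869.
The cofactor carries sign (−1)^(4+2) = +1, so C_{4,2} = +(869) = 869.

869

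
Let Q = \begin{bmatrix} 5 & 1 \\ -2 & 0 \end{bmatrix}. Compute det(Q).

det(Q) = 5·0 − 1·(-2) = 0 − (-2) = 2

|Q| = 2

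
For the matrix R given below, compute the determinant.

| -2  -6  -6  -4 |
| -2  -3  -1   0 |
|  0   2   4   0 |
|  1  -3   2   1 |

|R| = -172

Expand along row 3 (it has 2 zeros):
  − (2) · M_32   where M_32 = det([-2 -6 -4; -2 -1 0; 1 2 1]) = 2
  + (4) · M_33   where M_33 = det([-2 -6 -4; -2 -3 0; 1 -3 1]) = -42
det = (-1)·(2)·(2) + (+1)·(4)·(-42) = -172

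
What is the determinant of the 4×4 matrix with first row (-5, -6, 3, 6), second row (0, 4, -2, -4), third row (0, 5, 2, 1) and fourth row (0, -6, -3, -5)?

The determinant is 270.

Expand along column 1 (it has 3 zeros):
  + (-5) · M_11   where M_11 = det([4 -2 -4; 5 2 1; -6 -3 -5]) = -54
det = (+1)·(-5)·(-54) = 270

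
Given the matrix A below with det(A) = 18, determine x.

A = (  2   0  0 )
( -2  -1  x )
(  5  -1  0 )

Expanding along the row containing x, det(A) is linear in x: det(A) = (2)·x + (0).
Set (2)·x + (0) = 18  ⇒  (2)·x = 18  ⇒  x = 9.

x = 9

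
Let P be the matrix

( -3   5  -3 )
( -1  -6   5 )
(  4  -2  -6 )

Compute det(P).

Expand along row 1:
  + (-3) · |-6 5; -2 -6| = (-3)·(36 − (-10)) = -138
  − 5 · |-1 5; 4 -6| = −5·(6 − 20) = 70
  + (-3) · |-1 -6; 4 -2| = (-3)·(2 − (-24)) = -78
Sum: (-138) + (70) + (-78) = -146

-146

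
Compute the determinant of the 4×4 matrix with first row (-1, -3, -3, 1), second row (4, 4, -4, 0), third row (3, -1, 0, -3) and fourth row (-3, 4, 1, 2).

Expand along row 2 (it has 1 zero):
  − (4) · M_21   where M_21 = det([-3 -3 1; -1 0 -3; 4 1 2]) = 20
  + (4) · M_22   where M_22 = det([-1 -3 1; 3 0 -3; -3 1 2]) = -9
  − (-4) · M_23   where M_23 = det([-1 -3 1; 3 -1 -3; -3 4 2]) = -10
det = (-1)·(4)·(20) + (+1)·(4)·(-9) + (-1)·(-4)·(-10) = -156

-156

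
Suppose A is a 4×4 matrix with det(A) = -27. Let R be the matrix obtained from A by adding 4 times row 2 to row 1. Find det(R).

|R| = -27

Adding a multiple of one row to another leaves the determinant unchanged.
det(R) = (1)·(-27) = -27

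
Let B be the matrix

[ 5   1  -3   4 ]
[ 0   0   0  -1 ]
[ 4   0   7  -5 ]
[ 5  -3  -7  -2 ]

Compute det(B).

Expand along row 2 (it has 3 zeros):
  + (-1) · M_24   where M_24 = det([5 1 -3; 4 0 7; 5 -3 -7]) = 204
det = (+1)·(-1)·(204) = -204

-204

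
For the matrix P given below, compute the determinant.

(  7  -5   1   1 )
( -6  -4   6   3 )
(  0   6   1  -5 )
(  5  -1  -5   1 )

The determinant is -54.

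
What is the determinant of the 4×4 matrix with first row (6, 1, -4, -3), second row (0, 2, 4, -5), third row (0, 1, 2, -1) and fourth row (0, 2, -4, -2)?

144

Expand along column 1 (it has 3 zeros):
  + (6) · M_11   where M_11 = det([2 4 -5; 1 2 -1; 2 -4 -2]) = 24
det = (+1)·(6)·(24) = 144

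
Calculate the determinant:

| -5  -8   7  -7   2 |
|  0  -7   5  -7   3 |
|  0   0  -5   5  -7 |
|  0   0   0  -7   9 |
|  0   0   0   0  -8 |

The matrix is upper triangular, so the determinant is the product of the diagonal entries:
det = (-5) · (-7) · (-5) · (-7) · (-8) = -9800

The determinant is -9800.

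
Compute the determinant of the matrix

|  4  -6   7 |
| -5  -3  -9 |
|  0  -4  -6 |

Expand along column 1:
  + 4 · |-3 -9; -4 -6| = 4·(18 − 36) = -72
  − (-5) · |-6 7; -4 -6| = −(-5)·(36 − (-28)) = 320
Sum: (-72) + (320) = 248

The determinant is 248.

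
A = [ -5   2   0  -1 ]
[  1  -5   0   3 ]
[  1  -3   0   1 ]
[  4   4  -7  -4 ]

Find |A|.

|A| = -126

Expand along column 3 (it has 3 zeros):
  − (-7) · M_43   where M_43 = det([-5 2 -1; 1 -5 3; 1 -3 1]) = -18
det = (-1)·(-7)·(-18) = -126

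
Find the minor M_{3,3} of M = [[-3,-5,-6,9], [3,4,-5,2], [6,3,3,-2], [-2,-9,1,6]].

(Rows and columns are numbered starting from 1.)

Delete row 3 and column 3; the remaining 3×3 submatrix is [-3 -5 9; 3 4 2; -2 -9 6].
Its determinant is -187.

-187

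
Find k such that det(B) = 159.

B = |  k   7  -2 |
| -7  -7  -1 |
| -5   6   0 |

k = -5

Expanding along the column containing k, det(B) is linear in k: det(B) = (6)·k + (189).
Set (6)·k + (189) = 159  ⇒  (6)·k = -30  ⇒  k = -5.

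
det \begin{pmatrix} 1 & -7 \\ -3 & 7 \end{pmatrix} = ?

det = 1·7 − (-7)·(-3) = 7 − 21 = -14

-14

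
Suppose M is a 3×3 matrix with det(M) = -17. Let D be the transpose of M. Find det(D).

-17

det(Mᵀ) = det(M).
det(D) = (1)·(-17) = -17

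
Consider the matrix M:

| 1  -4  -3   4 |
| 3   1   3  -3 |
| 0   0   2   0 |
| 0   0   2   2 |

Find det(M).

52

M is block upper-triangular with a 2×2 block and a 2×2 block on the diagonal, so its determinant equals the product of the determinants of the diagonal blocks.
det of the 2×2 block = 13
det of the 2×2 block = 4
det = (13)·(4) = 52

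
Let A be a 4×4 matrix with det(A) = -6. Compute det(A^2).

det(A^2) = (det A)^2 = (-6)^2 = 36

36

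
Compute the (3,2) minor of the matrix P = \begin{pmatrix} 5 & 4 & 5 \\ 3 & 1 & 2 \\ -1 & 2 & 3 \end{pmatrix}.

-5

Delete row 3 and column 2; the remaining 2×2 submatrix is [5 5; 3 2].
Its determinant is 5·2 − 5·3 = -5.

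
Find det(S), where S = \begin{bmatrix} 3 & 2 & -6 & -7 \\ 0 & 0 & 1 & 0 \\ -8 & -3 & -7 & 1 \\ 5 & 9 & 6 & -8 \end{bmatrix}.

-326

Expand along row 2 (it has 3 zeros):
  − (1) · M_23   where M_23 = det([3 2 -7; -8 -3 1; 5 9 -8]) = 326
det = (-1)·(1)·(326) = -326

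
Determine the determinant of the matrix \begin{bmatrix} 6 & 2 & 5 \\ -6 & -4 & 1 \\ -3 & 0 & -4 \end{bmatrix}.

-18

Expand along column 2:
  − 2 · |-6 1; -3 -4| = −2·(24 − (-3)) = -54
  + (-4) · |6 5; -3 -4| = (-4)·(-24 − (-15)) = 36
Sum: (-54) + (36) = -18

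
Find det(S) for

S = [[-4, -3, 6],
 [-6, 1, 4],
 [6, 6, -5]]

Expand along row 1:
  + (-4) · |1 4; 6 -5| = (-4)·(-5 − 24) = 116
  − (-3) · |-6 4; 6 -5| = −(-3)·(30 − 24) = 18
  + 6 · |-6 1; 6 6| = 6·(-36 − 6) = -252
Sum: (116) + (18) + (-252) = -118

-118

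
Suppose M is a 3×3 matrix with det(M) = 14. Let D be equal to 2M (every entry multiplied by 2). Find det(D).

For a 3×3 matrix, det(2M) = 2^3·det(M) = 8·det(M).
det(D) = (8)·(14) = 112

112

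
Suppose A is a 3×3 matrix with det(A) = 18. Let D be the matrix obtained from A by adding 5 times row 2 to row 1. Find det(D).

Adding a multiple of one row to another leaves the determinant unchanged.
det(D) = (1)·(18) = 18

18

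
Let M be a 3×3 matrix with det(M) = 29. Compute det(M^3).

det(M^3) = (det M)^3 = (29)^3 = 24389

The determinant is 24389.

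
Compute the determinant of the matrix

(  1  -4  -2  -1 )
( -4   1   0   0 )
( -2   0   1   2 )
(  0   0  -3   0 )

Expand along row 4 (it has 3 zeros):
  − (-3) · M_43   where M_43 = det([1 -4 -1; -4 1 0; -2 0 2]) = -32
det = (-1)·(-3)·(-32) = -96

-96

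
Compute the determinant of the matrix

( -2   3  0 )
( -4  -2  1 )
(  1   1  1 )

Expand along row 1:
  + (-2) · |-2 1; 1 1| = (-2)·(-2 − 1) = 6
  − 3 · |-4 1; 1 1| = −3·(-4 − 1) = 15
Sum: (6) + (15) = 21

The determinant is 21.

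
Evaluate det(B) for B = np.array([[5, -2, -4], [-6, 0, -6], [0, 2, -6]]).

Expand along column 1:
  + 5 · |0 -6; 2 -6| = 5·(0 − (-12)) = 60
  − (-6) · |-2 -4; 2 -6| = −(-6)·(12 − (-8)) = 120
Sum: (60) + (120) = 180

The determinant is 180.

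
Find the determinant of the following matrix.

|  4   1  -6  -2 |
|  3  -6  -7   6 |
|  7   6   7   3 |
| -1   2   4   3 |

Expand along row 1:
  + (4) · M_11   where M_11 = det([-6 -7 6; 6 7 3; 2 4 3]) = 90
  − (1) · M_12   where M_12 = det([3 -7 6; 7 7 3; -1 4 3]) = 405
  + (-6) · M_13   where M_13 = det([3 -6 6; 7 6 3; -1 2 3]) = 300
  − (-2) · M_14   where M_14 = det([3 -6 -7; 7 6 7; -1 2 4]) = 100
det = (+1)·(4)·(90) + (-1)·(1)·(405) + (+1)·(-6)·(300) + (-1)·(-2)·(100) = -1645

-1645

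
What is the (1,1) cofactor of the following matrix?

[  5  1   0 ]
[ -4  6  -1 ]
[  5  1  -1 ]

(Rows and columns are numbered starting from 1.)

Delete row 1 and column 1; the remaining 2×2 submatrix is [6 -1; 1 -1].
Its determinant is 6·(-1) − (-1)·1 = -5.
The cofactor carries sign (−1)^(1+1) = +1, so C_{1,1} = +(-5) = -5.

-5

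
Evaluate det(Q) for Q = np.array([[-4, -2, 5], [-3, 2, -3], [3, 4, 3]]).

Expand along row 1:
  + (-4) · |2 -3; 4 3| = (-4)·(6 − (-12)) = -72
  − (-2) · |-3 -3; 3 3| = −(-2)·(-9 − (-9)) = 0
  + 5 · |-3 2; 3 4| = 5·(-12 − 6) = -90
Sum: (-72) + (0) + (-90) = -162

The determinant is -162.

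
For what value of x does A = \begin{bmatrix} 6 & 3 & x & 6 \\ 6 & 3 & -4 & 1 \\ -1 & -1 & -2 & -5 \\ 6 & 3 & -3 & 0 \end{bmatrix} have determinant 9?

Expanding along the row containing x, det(A) is linear in x: det(A) = (3)·x + (27).
Set (3)·x + (27) = 9  ⇒  (3)·x = -18  ⇒  x = -6.

x = -6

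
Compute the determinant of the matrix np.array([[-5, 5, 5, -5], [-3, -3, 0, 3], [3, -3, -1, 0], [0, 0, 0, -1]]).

The determinant is -60.

Expand along row 4 (it has 3 zeros):
  + (-1) · M_44   where M_44 = det([-5 5 5; -3 -3 0; 3 -3 -1]) = 60
det = (+1)·(-1)·(60) = -60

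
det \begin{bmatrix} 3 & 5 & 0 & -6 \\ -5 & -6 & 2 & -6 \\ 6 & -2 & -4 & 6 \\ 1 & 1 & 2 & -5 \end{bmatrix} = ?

The determinant is 824.

Expand along row 1 (it has 1 zero):
  + (3) · M_11   where M_11 = det([-6 2 -6; -2 -4 6; 1 2 -5]) = -56
  − (5) · M_12   where M_12 = det([-5 2 -6; 6 -4 6; 1 2 -5]) = -64
  − (-6) · M_14   where M_14 = det([-5 -6 2; 6 -2 -4; 1 1 2]) = 112
det = (+1)·(3)·(-56) + (-1)·(5)·(-64) + (-1)·(-6)·(112) = 824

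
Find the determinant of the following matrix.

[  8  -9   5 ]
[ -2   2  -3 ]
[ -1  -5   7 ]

-101

Expand along column 1:
  + 8 · |2 -3; -5 7| = 8·(14 − 15) = -8
  − (-2) · |-9 5; -5 7| = −(-2)·(-63 − (-25)) = -76
  + (-1) · |-9 5; 2 -3| = (-1)·(27 − 10) = -17
Sum: (-8) + (-76) + (-17) = -101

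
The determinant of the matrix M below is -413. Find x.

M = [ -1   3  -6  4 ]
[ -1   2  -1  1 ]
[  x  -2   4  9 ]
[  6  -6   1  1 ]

Expanding along the row containing x, det(M) is linear in x: det(M) = (26)·x + (-309).
Set (26)·x + (-309) = -413  ⇒  (26)·x = -104  ⇒  x = -4.

x = -4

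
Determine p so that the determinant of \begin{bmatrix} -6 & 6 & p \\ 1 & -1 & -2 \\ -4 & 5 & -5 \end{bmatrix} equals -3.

p = 9

Expanding along the column containing p, det(M) is linear in p: det(M) = (1)·p + (-12).
Set (1)·p + (-12) = -3  ⇒  (1)·p = 9  ⇒  p = 9.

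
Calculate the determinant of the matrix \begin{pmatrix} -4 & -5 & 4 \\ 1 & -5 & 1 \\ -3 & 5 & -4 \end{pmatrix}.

The determinant is -105.

Expand along row 1:
  + (-4) · |-5 1; 5 -4| = (-4)·(20 − 5) = -60
  − (-5) · |1 1; -3 -4| = −(-5)·(-4 − (-3)) = -5
  + 4 · |1 -5; -3 5| = 4·(5 − 15) = -40
Sum: (-60) + (-5) + (-40) = -105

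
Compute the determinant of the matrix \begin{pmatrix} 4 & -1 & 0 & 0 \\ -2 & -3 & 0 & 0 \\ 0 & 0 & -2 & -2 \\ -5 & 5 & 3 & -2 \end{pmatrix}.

The determinant is -140.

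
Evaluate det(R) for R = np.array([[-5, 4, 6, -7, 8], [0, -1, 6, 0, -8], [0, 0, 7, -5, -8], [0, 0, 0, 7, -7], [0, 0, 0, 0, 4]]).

R is upper triangular, so det(R) is the product of the diagonal entries:
det = (-5) · (-1) · (7) · (7) · (4) = 980

The determinant is 980.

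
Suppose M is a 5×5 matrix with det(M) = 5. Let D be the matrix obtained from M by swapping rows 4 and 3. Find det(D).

Swapping two rows multiplies the determinant by −1.
det(D) = (-1)·(5) = -5

det(D) = -5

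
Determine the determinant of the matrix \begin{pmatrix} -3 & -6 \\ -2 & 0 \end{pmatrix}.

-12

det = (-3)·0 − (-6)·(-2) = 0 − 12 = -12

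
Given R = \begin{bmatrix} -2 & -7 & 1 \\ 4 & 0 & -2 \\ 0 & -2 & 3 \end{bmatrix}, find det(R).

84

Expand along row 2:
  − 4 · |-7 1; -2 3| = −4·(-21 − (-2)) = 76
  − (-2) · |-2 -7; 0 -2| = −(-2)·(4 − 0) = 8
Sum: (76) + (8) = 84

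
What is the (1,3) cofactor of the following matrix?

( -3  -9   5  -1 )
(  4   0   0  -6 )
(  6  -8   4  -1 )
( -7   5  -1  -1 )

Delete row 1 and column 3; the remaining 3×3 submatrix is [4 0 -6; 6 -8 -1; -7 5 -1].
Its determinant is 208.
The cofactor carries sign (−1)^(1+3) = +1, so C_{1,3} = +(208) = 208.

208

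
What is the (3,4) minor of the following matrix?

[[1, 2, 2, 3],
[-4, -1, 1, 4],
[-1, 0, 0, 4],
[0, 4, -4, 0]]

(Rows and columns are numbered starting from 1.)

Delete row 3 and column 4; the remaining 3×3 submatrix is [1 2 2; -4 -1 1; 0 4 -4].
Its determinant is -64.

The minor is -64.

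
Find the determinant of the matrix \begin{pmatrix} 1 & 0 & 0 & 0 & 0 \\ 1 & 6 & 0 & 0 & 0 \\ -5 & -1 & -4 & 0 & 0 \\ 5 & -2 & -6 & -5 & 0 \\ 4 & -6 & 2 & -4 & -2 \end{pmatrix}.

The matrix is lower triangular, so the determinant is the product of the diagonal entries:
det = (1) · (6) · (-4) · (-5) · (-2) = -240

-240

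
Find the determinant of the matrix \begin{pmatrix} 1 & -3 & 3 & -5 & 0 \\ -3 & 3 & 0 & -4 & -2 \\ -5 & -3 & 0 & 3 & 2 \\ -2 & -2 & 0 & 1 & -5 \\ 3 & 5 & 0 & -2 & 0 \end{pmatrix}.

The determinant is 1392.

Expand along column 3 (it has 4 zeros):
  + (3) · M_13   where M_13 = det([-3 3 -4 -2; -5 -3 3 2; -2 -2 1 -5; 3 5 -2 0]) = 464
det = (+1)·(3)·(464) = 1392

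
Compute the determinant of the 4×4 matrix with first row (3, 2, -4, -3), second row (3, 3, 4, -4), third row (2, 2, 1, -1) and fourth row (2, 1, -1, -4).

-10

Expand along row 1:
  + (3) · M_11   where M_11 = det([3 4 -4; 2 1 -1; 1 -1 -4]) = 25
  − (2) · M_12   where M_12 = det([3 4 -4; 2 1 -1; 2 -1 -4]) = 25
  + (-4) · M_13   where M_13 = det([3 3 -4; 2 2 -1; 2 1 -4]) = 5
  − (-3) · M_14   where M_14 = det([3 3 4; 2 2 1; 2 1 -1]) = -5
det = (+1)·(3)·(25) + (-1)·(2)·(25) + (+1)·(-4)·(5) + (-1)·(-3)·(-5) = -10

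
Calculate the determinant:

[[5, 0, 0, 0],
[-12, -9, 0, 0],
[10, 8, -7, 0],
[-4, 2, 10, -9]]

The determinant is -2835.

The matrix is lower triangular, so the determinant is the product of the diagonal entries:
det = (5) · (-9) · (-7) · (-9) = -2835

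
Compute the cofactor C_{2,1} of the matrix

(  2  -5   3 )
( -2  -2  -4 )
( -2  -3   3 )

Delete row 2 and column 1; the remaining 2×2 submatrix is [-5 3; -3 3].
Its determinant is (-5)·3 − 3·(-3) = -6.
The cofactor carries sign (−1)^(2+1) = −1, so C_{2,1} = −(-6) = 6.

The cofactor is 6.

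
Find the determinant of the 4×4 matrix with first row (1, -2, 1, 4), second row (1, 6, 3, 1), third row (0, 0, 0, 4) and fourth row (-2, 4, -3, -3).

Expand along row 3 (it has 3 zeros):
  − (4) · M_34   where M_34 = det([1 -2 1; 1 6 3; -2 4 -3]) = -8
det = (-1)·(4)·(-8) = 32

The determinant is 32.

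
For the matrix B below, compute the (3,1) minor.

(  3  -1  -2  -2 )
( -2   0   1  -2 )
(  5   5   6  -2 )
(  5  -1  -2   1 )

Delete row 3 and column 1; the remaining 3×3 submatrix is [-1 -2 -2; 0 1 -2; -1 -2 1].
Its determinant is -3.

The minor is -3.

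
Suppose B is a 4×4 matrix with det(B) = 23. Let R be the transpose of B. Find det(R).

The determinant is 23.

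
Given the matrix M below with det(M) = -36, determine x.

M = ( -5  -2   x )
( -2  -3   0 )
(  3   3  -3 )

Expanding along the row containing x, det(M) is linear in x: det(M) = (3)·x + (-33).
Set (3)·x + (-33) = -36  ⇒  (3)·x = -3  ⇒  x = -1.

-1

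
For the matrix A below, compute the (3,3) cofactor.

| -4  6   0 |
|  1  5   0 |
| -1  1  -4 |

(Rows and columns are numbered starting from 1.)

Delete row 3 and column 3; the remaining 2×2 submatrix is [-4 6; 1 5].
Its determinant is (-4)·5 − 6·1 = -26.
The cofactor carries sign (−1)^(3+3) = +1, so C_{3,3} = +(-26) = -26.

-26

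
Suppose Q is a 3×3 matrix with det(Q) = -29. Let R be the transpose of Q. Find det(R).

-29

det(Qᵀ) = det(Q).
det(R) = (1)·(-29) = -29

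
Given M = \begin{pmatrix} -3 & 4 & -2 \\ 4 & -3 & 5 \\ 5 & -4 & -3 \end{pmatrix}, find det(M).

|M| = 63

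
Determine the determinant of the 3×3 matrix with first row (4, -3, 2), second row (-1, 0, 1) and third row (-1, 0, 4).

The determinant is -9.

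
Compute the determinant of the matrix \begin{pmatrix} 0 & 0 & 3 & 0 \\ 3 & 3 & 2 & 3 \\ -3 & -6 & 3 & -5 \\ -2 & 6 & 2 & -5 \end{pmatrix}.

225

Expand along row 1 (it has 3 zeros):
  + (3) · M_13   where M_13 = det([3 3 3; -3 -6 -5; -2 6 -5]) = 75
det = (+1)·(3)·(75) = 225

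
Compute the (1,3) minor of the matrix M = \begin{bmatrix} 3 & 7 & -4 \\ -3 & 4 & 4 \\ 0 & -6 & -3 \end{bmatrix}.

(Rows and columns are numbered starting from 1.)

Delete row 1 and column 3; the remaining 2×2 submatrix is [-3 4; 0 -6].
Its determinant is (-3)·(-6) − 4·0 = 18.

18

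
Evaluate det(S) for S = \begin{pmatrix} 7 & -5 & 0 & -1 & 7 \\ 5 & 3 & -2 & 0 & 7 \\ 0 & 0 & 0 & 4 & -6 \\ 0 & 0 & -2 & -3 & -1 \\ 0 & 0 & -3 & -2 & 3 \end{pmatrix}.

|S| = 3036

S is block upper-triangular with a 2×2 block and a 3×3 block on the diagonal, so its determinant equals the product of the determinants of the diagonal blocks.
det of the 2×2 block = 46
det of the 3×3 block = 66
det = (46)·(66) = 3036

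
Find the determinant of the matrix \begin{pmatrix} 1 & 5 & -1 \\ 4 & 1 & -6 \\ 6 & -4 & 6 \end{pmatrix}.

Expand along row 1:
  + 1 · |1 -6; -4 6| = 1·(6 − 24) = -18
  − 5 · |4 -6; 6 6| = −5·(24 − (-36)) = -300
  + (-1) · |4 1; 6 -4| = (-1)·(-16 − 6) = 22
Sum: (-18) + (-300) + (22) = -296

The determinant is -296.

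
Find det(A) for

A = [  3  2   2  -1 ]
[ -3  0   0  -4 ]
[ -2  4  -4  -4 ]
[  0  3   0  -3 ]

det(A) = -60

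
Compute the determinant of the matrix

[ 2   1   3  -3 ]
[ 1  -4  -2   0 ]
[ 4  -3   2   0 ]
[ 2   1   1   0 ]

The determinant is -75.

Expand along column 4 (it has 3 zeros):
  − (-3) · M_14   where M_14 = det([1 -4 -2; 4 -3 2; 2 1 1]) = -25
det = (-1)·(-3)·(-25) = -75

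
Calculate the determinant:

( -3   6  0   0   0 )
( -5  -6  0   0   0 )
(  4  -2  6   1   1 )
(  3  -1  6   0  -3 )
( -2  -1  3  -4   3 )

The matrix is block lower-triangular with a 2×2 block and a 3×3 block on the diagonal, so its determinant equals the product of the determinants of the diagonal blocks.
det of the 2×2 block = 48
det of the 3×3 block = -123
det = (48)·(-123) = -5904

The determinant is -5904.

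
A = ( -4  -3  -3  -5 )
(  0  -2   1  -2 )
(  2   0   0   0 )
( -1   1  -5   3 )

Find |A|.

|A| = -72

Expand along row 3 (it has 3 zeros):
  + (2) · M_31   where M_31 = det([-3 -3 -5; -2 1 -2; 1 -5 3]) = -36
det = (+1)·(2)·(-36) = -72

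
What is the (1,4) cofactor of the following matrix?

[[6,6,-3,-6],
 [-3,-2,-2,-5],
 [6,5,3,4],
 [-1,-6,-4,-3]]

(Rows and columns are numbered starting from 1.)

Delete row 1 and column 4; the remaining 3×3 submatrix is [-3 -2 -2; 6 5 3; -1 -6 -4].
Its determinant is 26.
The cofactor carries sign (−1)^(1+4) = −1, so C_{1,4} = −(26) = -26.

-26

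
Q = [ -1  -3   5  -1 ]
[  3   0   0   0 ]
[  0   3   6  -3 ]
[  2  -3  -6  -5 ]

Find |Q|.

Expand along row 2 (it has 3 zeros):
  − (3) · M_21   where M_21 = det([-3 5 -1; 3 6 -3; -3 -6 -5]) = 264
det = (-1)·(3)·(264) = -792

-792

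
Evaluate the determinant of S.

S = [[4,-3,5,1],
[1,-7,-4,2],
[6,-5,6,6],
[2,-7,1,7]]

Expand along row 1:
  + (4) · M_11   where M_11 = det([-7 -4 2; -5 6 6; -7 1 7]) = -150
  − (-3) · M_12   where M_12 = det([1 -4 2; 6 6 6; 2 1 7]) = 144
  + (5) · M_13   where M_13 = det([1 -7 2; 6 -5 6; 2 -7 7]) = 153
  − (1) · M_14   where M_14 = det([1 -7 -4; 6 -5 6; 2 -7 1]) = 123
det = (+1)·(4)·(-150) + (-1)·(-3)·(144) + (+1)·(5)·(153) + (-1)·(1)·(123) = 474

|S| = 474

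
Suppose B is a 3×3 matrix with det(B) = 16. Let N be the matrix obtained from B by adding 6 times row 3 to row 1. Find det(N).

|N| = 16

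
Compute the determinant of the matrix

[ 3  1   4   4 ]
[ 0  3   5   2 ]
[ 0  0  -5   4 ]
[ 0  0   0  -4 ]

The determinant is 180.

The matrix is upper triangular, so the determinant is the product of the diagonal entries:
det = (3) · (3) · (-5) · (-4) = 180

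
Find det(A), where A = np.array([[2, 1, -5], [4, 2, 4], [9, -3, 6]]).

|A| = 210

Expand along row 1:
  + 2 · |2 4; -3 6| = 2·(12 − (-12)) = 48
  − 1 · |4 4; 9 6| = −1·(24 − 36) = 12
  + (-5) · |4 2; 9 -3| = (-5)·(-12 − 18) = 150
Sum: (48) + (12) + (150) = 210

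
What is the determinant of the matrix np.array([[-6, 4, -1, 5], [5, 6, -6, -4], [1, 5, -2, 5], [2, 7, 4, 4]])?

The determinant is 2523.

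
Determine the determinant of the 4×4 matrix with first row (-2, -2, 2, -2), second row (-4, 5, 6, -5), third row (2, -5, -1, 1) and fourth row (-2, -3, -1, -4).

186

Expand along row 1:
  + (-2) · M_11   where M_11 = det([5 6 -5; -5 -1 1; -3 -1 -4]) = -123
  − (-2) · M_12   where M_12 = det([-4 6 -5; 2 -1 1; -2 -1 -4]) = 36
  + (2) · M_13   where M_13 = det([-4 5 -5; 2 -5 1; -2 -3 -4]) = 18
  − (-2) · M_14   where M_14 = det([-4 5 6; 2 -5 -1; -2 -3 -1]) = -84
det = (+1)·(-2)·(-123) + (-1)·(-2)·(36) + (+1)·(2)·(18) + (-1)·(-2)·(-84) = 186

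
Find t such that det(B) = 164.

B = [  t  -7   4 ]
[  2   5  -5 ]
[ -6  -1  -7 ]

Expanding along the row containing t, det(B) is linear in t: det(B) = (-40)·t + (-196).
Set (-40)·t + (-196) = 164  ⇒  (-40)·t = 360  ⇒  t = -9.

t = -9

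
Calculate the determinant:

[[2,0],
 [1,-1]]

The determinant is -2.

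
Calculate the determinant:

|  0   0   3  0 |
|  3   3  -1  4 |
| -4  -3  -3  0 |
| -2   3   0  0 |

-216

Expand along row 1 (it has 3 zeros):
  + (3) · M_13   where M_13 = det([3 3 4; -4 -3 0; -2 3 0]) = -72
det = (+1)·(3)·(-72) = -216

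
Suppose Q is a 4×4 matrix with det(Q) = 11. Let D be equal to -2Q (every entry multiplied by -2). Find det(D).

176

For a 4×4 matrix, det(-2Q) = (-2)^4·det(Q) = 16·det(Q).
det(D) = (16)·(11) = 176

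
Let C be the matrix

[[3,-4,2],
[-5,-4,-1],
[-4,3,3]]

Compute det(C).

The determinant is -165.

Expand along column 1:
  + 3 · |-4 -1; 3 3| = 3·(-12 − (-3)) = -27
  − (-5) · |-4 2; 3 3| = −(-5)·(-12 − 6) = -90
  + (-4) · |-4 2; -4 -1| = (-4)·(4 − (-8)) = -48
Sum: (-27) + (-90) + (-48) = -165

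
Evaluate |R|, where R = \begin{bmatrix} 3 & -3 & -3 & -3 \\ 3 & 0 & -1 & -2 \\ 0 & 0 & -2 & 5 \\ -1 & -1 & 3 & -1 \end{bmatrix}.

Expand along row 3 (it has 2 zeros):
  + (-2) · M_33   where M_33 = det([3 -3 -3; 3 0 -2; -1 -1 -1]) = -12
  − (5) · M_34   where M_34 = det([3 -3 -3; 3 0 -1; -1 -1 3]) = 30
det = (+1)·(-2)·(-12) + (-1)·(5)·(30) = -126

-126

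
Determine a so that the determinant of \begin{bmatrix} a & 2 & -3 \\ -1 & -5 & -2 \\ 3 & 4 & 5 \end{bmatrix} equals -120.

Expanding along the column containing a, det(A) is linear in a: det(A) = (-17)·a + (-35).
Set (-17)·a + (-35) = -120  ⇒  (-17)·a = -85  ⇒  a = 5.

a = 5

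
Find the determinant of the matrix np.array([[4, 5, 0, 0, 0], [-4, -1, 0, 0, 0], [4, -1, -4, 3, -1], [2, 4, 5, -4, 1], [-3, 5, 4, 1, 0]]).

The matrix is block lower-triangular with a 2×2 block and a 3×3 block on the diagonal, so its determinant equals the product of the determinants of the diagonal blocks.
det of the 2×2 block = 16
det of the 3×3 block = -5
det = (16)·(-5) = -80

-80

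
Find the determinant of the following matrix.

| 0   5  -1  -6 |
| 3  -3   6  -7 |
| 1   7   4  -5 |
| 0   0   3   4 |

96

Expand along row 4 (it has 2 zeros):
  − (3) · M_43   where M_43 = det([0 5 -6; 3 -3 -7; 1 7 -5]) = -104
  + (4) · M_44   where M_44 = det([0 5 -1; 3 -3 6; 1 7 4]) = -54
det = (-1)·(3)·(-104) + (+1)·(4)·(-54) = 96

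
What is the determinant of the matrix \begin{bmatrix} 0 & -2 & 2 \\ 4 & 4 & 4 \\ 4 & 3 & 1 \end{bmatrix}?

The determinant is -32.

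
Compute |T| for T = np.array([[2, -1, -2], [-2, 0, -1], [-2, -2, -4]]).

Expand along column 2:
  − (-1) · |-2 -1; -2 -4| = −(-1)·(8 − 2) = 6
  − (-2) · |2 -2; -2 -1| = −(-2)·(-2 − 4) = -12
Sum: (6) + (-12) = -6

|T| = -6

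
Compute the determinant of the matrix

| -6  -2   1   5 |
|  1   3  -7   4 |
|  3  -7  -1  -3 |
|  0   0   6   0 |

Expand along row 4 (it has 3 zeros):
  − (6) · M_43   where M_43 = det([-6 -2 5; 1 3 4; 3 -7 -3]) = -224
det = (-1)·(6)·(-224) = 1344

1344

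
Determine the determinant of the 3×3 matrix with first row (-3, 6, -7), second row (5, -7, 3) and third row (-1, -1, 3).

Expand along row 1:
  + (-3) · |-7 3; -1 3| = (-3)·(-21 − (-3)) = 54
  − 6 · |5 3; -1 3| = −6·(15 − (-3)) = -108
  + (-7) · |5 -7; -1 -1| = (-7)·(-5 − 7) = 84
Sum: (54) + (-108) + (84) = 30

30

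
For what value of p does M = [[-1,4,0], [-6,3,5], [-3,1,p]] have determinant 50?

Expanding along the row containing p, det(M) is linear in p: det(M) = (21)·p + (-55).
Set (21)·p + (-55) = 50  ⇒  (21)·p = 105  ⇒  p = 5.

p = 5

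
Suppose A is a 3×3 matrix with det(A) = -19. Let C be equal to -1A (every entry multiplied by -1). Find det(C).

For a 3×3 matrix, det(-1A) = (-1)^3·det(A) = -1·det(A).
det(C) = (-1)·(-19) = 19

19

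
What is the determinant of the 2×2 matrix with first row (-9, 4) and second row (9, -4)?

det = (-9)·(-4) − 4·9 = 36 − 36 = 0

0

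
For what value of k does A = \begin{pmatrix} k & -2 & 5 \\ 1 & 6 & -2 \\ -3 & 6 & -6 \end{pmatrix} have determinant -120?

Expanding along the row containing k, det(A) is linear in k: det(A) = (-24)·k + (96).
Set (-24)·k + (96) = -120  ⇒  (-24)·k = -216  ⇒  k = 9.

9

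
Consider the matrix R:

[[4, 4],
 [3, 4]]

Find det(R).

|R| = 4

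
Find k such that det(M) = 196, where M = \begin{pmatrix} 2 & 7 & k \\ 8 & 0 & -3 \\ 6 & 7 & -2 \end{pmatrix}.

3

Expanding along the row containing k, det(M) is linear in k: det(M) = (56)·k + (28).
Set (56)·k + (28) = 196  ⇒  (56)·k = 168  ⇒  k = 3.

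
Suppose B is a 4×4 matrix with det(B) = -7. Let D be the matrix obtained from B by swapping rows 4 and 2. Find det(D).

det(D) = 7

Swapping two rows multiplies the determinant by −1.
det(D) = (-1)·(-7) = 7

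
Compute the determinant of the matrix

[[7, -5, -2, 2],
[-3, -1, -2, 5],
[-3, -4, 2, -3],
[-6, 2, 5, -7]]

The determinant is -191.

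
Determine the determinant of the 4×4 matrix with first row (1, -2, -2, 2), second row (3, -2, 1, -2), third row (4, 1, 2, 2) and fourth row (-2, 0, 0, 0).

-52

Expand along row 4 (it has 3 zeros):
  − (-2) · M_41   where M_41 = det([-2 -2 2; -2 1 -2; 1 2 2]) = -26
det = (-1)·(-2)·(-26) = -52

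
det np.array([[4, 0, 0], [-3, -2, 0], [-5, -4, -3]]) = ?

24

The matrix is lower triangular, so the determinant is the product of the diagonal entries:
det = (4) · (-2) · (-3) = 24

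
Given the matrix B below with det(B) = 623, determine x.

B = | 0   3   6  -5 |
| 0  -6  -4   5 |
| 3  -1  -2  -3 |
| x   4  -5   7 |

Expanding along the row containing x, det(B) is linear in x: det(B) = (112)·x + (399).
Set (112)·x + (399) = 623  ⇒  (112)·x = 224  ⇒  x = 2.

x = 2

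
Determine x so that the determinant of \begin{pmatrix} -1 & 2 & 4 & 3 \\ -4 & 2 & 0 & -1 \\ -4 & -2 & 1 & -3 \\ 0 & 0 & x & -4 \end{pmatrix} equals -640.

Expanding along the column containing x, det(B) is linear in x: det(B) = (-40)·x + (-280).
Set (-40)·x + (-280) = -640  ⇒  (-40)·x = -360  ⇒  x = 9.

x = 9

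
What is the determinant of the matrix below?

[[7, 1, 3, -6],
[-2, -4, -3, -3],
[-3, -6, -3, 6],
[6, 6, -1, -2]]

-1653

Expand along row 1:
  + (7) · M_11   where M_11 = det([-4 -3 -3; -6 -3 6; 6 -1 -2]) = -192
  − (1) · M_12   where M_12 = det([-2 -3 -3; -3 -3 6; 6 -1 -2]) = -177
  + (3) · M_13   where M_13 = det([-2 -4 -3; -3 -6 6; 6 6 -2]) = -126
  − (-6) · M_14   where M_14 = det([-2 -4 -3; -3 -6 -3; 6 6 -1]) = -18
det = (+1)·(7)·(-192) + (-1)·(1)·(-177) + (+1)·(3)·(-126) + (-1)·(-6)·(-18) = -1653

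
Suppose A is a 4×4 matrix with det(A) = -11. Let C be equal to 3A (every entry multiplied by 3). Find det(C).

For a 4×4 matrix, det(3A) = 3^4·det(A) = 81·det(A).
det(C) = (81)·(-11) = -891

det(C) = -891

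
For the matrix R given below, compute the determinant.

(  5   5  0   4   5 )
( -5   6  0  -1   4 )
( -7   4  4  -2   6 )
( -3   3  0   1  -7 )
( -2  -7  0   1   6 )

The determinant is 12460.

Expand along column 3 (it has 4 zeros):
  + (4) · M_33   where M_33 = det([5 5 4 5; -5 6 -1 4; -3 3 1 -7; -2 -7 1 6]) = 3115
det = (+1)·(4)·(3115) = 12460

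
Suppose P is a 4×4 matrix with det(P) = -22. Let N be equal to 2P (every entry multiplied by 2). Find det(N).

|N| = -352

For a 4×4 matrix, det(2P) = 2^4·det(P) = 16·det(P).
det(N) = (16)·(-22) = -352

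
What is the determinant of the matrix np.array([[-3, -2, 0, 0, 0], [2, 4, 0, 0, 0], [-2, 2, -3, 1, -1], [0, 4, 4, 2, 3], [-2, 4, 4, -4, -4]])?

The matrix is block lower-triangular with a 2×2 block and a 3×3 block on the diagonal, so its determinant equals the product of the determinants of the diagonal blocks.
det of the 2×2 block = -8
det of the 3×3 block = 40
det = (-8)·(40) = -320

-320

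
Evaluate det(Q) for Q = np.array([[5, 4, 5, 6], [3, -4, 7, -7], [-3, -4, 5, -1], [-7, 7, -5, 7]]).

2884

Expand along row 1:
  + (5) · M_11   where M_11 = det([-4 7 -7; -4 5 -1; 7 -5 7]) = 132
  − (4) · M_12   where M_12 = det([3 7 -7; -3 5 -1; -7 -5 7]) = -64
  + (5) · M_13   where M_13 = det([3 -4 -7; -3 -4 -1; -7 7 7]) = 168
  − (6) · M_14   where M_14 = det([3 -4 7; -3 -4 5; -7 7 -5]) = -188
det = (+1)·(5)·(132) + (-1)·(4)·(-64) + (+1)·(5)·(168) + (-1)·(6)·(-188) = 2884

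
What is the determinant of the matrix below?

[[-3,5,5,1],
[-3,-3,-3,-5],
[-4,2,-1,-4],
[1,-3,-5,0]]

-184

Expand along row 4 (it has 1 zero):
  − (1) · M_41   where M_41 = det([5 5 1; -3 -3 -5; 2 -1 -4]) = -66
  + (-3) · M_42   where M_42 = det([-3 5 1; -3 -3 -5; -4 -1 -4]) = 10
  − (-5) · M_43   where M_43 = det([-3 5 1; -3 -3 -5; -4 2 -4]) = -44
det = (-1)·(1)·(-66) + (+1)·(-3)·(10) + (-1)·(-5)·(-44) = -184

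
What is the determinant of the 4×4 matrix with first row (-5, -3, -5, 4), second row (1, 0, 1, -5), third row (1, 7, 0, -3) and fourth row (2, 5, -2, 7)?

Expand along row 2 (it has 1 zero):
  − (1) · M_21   where M_21 = det([-3 -5 4; 7 0 -3; 5 -2 7]) = 282
  − (1) · M_23   where M_23 = det([-5 -3 4; 1 7 -3; 2 5 7]) = -317
  + (-5) · M_24   where M_24 = det([-5 -3 -5; 1 7 0; 2 5 -2]) = 109
det = (-1)·(1)·(282) + (-1)·(1)·(-317) + (+1)·(-5)·(109) = -510

The determinant is -510.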